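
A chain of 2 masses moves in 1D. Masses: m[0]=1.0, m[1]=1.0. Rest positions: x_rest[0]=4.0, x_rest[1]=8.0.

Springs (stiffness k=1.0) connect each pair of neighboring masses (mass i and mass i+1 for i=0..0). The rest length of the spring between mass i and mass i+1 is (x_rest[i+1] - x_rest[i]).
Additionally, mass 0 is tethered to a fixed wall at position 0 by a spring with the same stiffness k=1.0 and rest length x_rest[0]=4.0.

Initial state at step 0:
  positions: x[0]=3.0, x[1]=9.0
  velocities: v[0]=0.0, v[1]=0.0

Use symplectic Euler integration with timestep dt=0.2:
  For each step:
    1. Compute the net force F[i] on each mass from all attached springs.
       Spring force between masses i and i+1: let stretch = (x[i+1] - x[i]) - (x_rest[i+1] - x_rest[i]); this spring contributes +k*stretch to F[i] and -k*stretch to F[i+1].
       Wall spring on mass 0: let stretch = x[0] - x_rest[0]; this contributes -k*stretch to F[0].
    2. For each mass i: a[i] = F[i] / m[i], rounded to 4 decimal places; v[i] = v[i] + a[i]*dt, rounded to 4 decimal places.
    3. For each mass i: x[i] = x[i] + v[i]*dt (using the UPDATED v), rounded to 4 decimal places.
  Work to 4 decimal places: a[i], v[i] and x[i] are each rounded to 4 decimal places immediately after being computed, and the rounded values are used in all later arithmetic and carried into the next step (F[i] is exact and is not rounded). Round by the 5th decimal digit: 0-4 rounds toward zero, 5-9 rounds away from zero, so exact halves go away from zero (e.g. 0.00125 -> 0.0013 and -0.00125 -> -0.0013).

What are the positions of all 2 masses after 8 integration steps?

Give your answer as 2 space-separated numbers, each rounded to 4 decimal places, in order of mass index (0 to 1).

Answer: 5.1874 7.4561

Derivation:
Step 0: x=[3.0000 9.0000] v=[0.0000 0.0000]
Step 1: x=[3.1200 8.9200] v=[0.6000 -0.4000]
Step 2: x=[3.3472 8.7680] v=[1.1360 -0.7600]
Step 3: x=[3.6573 8.5592] v=[1.5507 -1.0442]
Step 4: x=[4.0172 8.3143] v=[1.7996 -1.2246]
Step 5: x=[4.3883 8.0575] v=[1.8556 -1.2840]
Step 6: x=[4.7307 7.8139] v=[1.7118 -1.2178]
Step 7: x=[5.0072 7.6070] v=[1.3823 -1.0344]
Step 8: x=[5.1874 7.4561] v=[0.9008 -0.7544]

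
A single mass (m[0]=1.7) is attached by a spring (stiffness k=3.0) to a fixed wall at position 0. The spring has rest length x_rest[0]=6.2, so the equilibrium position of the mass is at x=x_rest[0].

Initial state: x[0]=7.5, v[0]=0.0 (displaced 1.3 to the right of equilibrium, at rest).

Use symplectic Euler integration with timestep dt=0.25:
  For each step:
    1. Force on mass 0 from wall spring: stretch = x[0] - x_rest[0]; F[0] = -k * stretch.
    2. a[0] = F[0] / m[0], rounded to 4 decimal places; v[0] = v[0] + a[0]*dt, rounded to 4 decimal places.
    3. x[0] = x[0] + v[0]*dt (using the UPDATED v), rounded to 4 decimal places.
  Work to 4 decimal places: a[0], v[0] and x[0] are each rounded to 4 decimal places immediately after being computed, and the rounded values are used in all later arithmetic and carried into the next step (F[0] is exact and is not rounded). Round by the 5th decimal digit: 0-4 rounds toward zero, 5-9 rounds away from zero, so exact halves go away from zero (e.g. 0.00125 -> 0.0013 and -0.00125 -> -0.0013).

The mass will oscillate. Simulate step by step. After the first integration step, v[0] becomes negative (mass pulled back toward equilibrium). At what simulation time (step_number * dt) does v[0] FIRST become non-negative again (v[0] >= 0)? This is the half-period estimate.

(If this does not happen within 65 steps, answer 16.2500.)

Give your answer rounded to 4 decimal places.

Answer: 2.5000

Derivation:
Step 0: x=[7.5000] v=[0.0000]
Step 1: x=[7.3566] v=[-0.5735]
Step 2: x=[7.0857] v=[-1.0838]
Step 3: x=[6.7171] v=[-1.4746]
Step 4: x=[6.2914] v=[-1.7027]
Step 5: x=[5.8557] v=[-1.7430]
Step 6: x=[5.4579] v=[-1.5911]
Step 7: x=[5.1420] v=[-1.2637]
Step 8: x=[4.9428] v=[-0.7969]
Step 9: x=[4.8822] v=[-0.2423]
Step 10: x=[4.9670] v=[0.3391]
First v>=0 after going negative at step 10, time=2.5000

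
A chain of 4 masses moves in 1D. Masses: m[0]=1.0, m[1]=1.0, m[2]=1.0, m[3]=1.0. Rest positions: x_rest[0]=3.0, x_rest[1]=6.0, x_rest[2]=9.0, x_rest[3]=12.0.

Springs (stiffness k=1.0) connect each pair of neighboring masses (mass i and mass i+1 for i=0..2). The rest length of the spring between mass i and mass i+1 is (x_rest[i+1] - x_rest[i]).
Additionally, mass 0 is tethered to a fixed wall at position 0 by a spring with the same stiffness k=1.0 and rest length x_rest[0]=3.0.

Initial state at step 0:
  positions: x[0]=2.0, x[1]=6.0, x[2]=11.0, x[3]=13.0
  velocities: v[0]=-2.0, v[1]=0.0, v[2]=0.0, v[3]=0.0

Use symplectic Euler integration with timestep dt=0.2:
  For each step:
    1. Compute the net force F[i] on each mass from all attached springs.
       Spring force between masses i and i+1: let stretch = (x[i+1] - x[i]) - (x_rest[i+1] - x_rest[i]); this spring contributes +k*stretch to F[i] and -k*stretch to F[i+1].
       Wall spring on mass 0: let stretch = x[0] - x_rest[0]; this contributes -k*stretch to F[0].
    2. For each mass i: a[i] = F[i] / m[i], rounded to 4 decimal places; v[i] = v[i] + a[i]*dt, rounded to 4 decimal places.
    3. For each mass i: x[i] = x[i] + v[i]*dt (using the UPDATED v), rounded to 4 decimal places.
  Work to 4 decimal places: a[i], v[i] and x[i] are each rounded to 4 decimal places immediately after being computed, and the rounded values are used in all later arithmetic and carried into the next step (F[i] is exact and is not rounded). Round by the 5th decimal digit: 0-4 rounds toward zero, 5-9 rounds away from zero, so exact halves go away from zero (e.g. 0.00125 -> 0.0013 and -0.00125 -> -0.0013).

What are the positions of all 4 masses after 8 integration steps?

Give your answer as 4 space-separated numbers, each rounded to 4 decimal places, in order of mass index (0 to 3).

Step 0: x=[2.0000 6.0000 11.0000 13.0000] v=[-2.0000 0.0000 0.0000 0.0000]
Step 1: x=[1.6800 6.0400 10.8800 13.0400] v=[-1.6000 0.2000 -0.6000 0.2000]
Step 2: x=[1.4672 6.0992 10.6528 13.1136] v=[-1.0640 0.2960 -1.1360 0.3680]
Step 3: x=[1.3810 6.1553 10.3419 13.2088] v=[-0.4310 0.2803 -1.5546 0.4758]
Step 4: x=[1.4305 6.1879 9.9782 13.3093] v=[0.2477 0.1628 -1.8185 0.5024]
Step 5: x=[1.6131 6.1818 9.5961 13.3965] v=[0.9131 -0.0306 -1.9103 0.4362]
Step 6: x=[1.9139 6.1295 9.2295 13.4517] v=[1.5042 -0.2615 -1.8331 0.2761]
Step 7: x=[2.3068 6.0326 8.9078 13.4580] v=[1.9645 -0.4846 -1.6087 0.0317]
Step 8: x=[2.7565 5.9017 8.6531 13.4023] v=[2.2483 -0.6547 -1.2737 -0.2783]

Answer: 2.7565 5.9017 8.6531 13.4023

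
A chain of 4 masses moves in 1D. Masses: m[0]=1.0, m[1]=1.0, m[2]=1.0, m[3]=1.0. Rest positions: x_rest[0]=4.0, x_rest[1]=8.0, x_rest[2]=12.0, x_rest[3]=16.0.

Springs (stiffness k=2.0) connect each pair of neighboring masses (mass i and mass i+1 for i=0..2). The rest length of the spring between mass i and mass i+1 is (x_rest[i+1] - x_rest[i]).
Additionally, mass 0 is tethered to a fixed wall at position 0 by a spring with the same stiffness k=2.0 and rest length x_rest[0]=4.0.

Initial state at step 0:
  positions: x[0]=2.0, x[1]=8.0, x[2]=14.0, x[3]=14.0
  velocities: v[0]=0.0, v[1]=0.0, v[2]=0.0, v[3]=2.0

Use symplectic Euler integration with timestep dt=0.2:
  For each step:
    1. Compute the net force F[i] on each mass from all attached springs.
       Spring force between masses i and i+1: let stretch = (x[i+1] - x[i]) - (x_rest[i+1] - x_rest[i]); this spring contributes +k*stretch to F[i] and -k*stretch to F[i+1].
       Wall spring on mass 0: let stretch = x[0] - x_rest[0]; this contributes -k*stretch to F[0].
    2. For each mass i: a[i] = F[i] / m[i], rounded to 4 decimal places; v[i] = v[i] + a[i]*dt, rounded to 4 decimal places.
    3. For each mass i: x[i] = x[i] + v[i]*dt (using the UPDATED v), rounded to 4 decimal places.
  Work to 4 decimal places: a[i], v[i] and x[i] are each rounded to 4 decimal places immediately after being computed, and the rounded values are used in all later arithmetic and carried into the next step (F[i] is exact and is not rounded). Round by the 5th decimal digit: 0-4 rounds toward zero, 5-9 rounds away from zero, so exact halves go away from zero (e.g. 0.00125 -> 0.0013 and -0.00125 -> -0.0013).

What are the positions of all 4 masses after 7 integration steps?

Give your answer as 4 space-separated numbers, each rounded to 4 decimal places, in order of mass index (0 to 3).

Answer: 5.9208 7.5733 10.5273 18.8011

Derivation:
Step 0: x=[2.0000 8.0000 14.0000 14.0000] v=[0.0000 0.0000 0.0000 2.0000]
Step 1: x=[2.3200 8.0000 13.5200 14.7200] v=[1.6000 0.0000 -2.4000 3.6000]
Step 2: x=[2.9088 7.9872 12.6944 15.6640] v=[2.9440 -0.0640 -4.1280 4.7200]
Step 3: x=[3.6712 7.9447 11.7298 16.6904] v=[3.8118 -0.2125 -4.8230 5.1322]
Step 4: x=[4.4817 7.8631 10.8592 17.6400] v=[4.0527 -0.4079 -4.3528 4.7480]
Step 5: x=[5.2042 7.7507 10.2914 18.3671] v=[3.6126 -0.5620 -2.8389 3.6357]
Step 6: x=[5.7141 7.6378 10.1664 18.7682] v=[2.5495 -0.5643 -0.6249 2.0054]
Step 7: x=[5.9208 7.5733 10.5273 18.8011] v=[1.0333 -0.3223 1.8044 0.1647]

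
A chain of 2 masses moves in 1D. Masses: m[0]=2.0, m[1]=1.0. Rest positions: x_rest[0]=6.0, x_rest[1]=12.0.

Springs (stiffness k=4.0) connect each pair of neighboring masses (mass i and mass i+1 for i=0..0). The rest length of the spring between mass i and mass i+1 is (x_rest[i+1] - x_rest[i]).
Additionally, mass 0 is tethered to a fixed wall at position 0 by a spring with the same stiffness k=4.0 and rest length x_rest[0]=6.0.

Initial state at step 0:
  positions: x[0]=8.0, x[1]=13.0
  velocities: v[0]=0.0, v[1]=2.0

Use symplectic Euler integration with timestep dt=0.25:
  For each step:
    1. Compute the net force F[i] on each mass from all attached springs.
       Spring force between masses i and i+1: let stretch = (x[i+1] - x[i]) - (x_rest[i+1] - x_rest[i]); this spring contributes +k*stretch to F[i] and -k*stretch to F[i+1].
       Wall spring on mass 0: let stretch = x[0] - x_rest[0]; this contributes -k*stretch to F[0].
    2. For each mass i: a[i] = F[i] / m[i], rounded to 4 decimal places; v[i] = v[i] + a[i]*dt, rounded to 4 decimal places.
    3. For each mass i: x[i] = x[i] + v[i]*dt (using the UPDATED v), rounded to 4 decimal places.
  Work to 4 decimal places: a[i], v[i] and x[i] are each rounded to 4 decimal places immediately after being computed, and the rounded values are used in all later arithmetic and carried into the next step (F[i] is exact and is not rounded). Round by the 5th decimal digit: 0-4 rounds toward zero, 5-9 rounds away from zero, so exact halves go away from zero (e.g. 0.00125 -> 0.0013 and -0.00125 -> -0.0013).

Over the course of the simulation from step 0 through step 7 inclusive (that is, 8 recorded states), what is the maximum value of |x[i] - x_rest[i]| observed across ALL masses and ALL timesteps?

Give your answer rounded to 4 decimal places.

Step 0: x=[8.0000 13.0000] v=[0.0000 2.0000]
Step 1: x=[7.6250 13.7500] v=[-1.5000 3.0000]
Step 2: x=[7.0625 14.4688] v=[-2.2500 2.8750]
Step 3: x=[6.5430 14.8360] v=[-2.0781 1.4687]
Step 4: x=[6.2422 14.6299] v=[-1.2031 -0.8243]
Step 5: x=[6.2096 13.8269] v=[-0.1304 -3.2120]
Step 6: x=[6.3530 12.6196] v=[0.5735 -4.8293]
Step 7: x=[6.4856 11.3456] v=[0.5303 -5.0959]
Max displacement = 2.8360

Answer: 2.8360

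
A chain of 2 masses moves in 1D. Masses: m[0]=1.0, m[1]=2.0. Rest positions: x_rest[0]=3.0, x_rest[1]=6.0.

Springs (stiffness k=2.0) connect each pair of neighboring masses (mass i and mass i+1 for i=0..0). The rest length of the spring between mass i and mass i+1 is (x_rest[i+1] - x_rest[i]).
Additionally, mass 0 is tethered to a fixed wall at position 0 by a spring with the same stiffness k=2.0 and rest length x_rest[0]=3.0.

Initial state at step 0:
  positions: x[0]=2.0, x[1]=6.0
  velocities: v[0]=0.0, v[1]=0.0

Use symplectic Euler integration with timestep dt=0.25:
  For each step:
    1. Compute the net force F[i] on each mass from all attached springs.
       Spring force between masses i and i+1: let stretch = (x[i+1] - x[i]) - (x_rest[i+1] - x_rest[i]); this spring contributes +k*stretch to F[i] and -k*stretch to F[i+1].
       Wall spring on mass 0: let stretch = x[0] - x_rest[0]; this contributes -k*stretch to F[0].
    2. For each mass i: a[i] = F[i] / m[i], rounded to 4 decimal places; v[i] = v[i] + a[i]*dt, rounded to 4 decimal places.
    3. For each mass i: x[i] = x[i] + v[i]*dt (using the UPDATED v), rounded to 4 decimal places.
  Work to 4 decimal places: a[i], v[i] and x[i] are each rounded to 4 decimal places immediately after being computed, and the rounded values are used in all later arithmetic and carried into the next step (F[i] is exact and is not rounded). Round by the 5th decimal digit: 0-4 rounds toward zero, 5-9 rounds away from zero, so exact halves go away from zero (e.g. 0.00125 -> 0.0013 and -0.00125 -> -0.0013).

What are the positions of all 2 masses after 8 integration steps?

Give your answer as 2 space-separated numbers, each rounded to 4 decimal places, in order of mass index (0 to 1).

Answer: 3.0836 5.9311

Derivation:
Step 0: x=[2.0000 6.0000] v=[0.0000 0.0000]
Step 1: x=[2.2500 5.9375] v=[1.0000 -0.2500]
Step 2: x=[2.6797 5.8320] v=[1.7188 -0.4219]
Step 3: x=[3.1685 5.7170] v=[1.9551 -0.4600]
Step 4: x=[3.5798 5.6302] v=[1.6451 -0.3471]
Step 5: x=[3.7999 5.6028] v=[0.8804 -0.1097]
Step 6: x=[3.7704 5.6502] v=[-0.1181 0.1896]
Step 7: x=[3.5046 5.7676] v=[-1.0634 0.4697]
Step 8: x=[3.0836 5.9311] v=[-1.6842 0.6540]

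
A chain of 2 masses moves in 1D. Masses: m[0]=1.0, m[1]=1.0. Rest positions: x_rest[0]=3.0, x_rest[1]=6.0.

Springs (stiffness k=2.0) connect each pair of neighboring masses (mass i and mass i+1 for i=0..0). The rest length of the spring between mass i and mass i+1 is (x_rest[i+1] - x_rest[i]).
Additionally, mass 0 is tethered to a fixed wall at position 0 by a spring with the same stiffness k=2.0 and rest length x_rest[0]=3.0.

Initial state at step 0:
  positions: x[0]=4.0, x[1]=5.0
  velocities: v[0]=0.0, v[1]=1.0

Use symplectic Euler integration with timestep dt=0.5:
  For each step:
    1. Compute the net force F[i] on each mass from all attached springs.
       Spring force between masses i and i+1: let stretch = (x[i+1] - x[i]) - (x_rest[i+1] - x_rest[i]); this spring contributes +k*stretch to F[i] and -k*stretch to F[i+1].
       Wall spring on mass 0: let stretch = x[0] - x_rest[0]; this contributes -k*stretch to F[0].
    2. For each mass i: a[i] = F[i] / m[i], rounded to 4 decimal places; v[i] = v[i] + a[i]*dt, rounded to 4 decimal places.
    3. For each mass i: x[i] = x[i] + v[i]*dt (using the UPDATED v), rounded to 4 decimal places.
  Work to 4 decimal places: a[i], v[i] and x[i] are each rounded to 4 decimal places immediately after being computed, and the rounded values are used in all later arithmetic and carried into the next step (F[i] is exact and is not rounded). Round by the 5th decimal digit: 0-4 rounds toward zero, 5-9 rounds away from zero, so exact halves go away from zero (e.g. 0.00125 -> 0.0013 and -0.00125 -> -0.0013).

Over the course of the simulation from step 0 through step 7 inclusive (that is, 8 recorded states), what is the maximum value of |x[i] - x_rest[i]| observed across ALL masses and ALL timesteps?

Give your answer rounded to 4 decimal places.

Step 0: x=[4.0000 5.0000] v=[0.0000 1.0000]
Step 1: x=[2.5000 6.5000] v=[-3.0000 3.0000]
Step 2: x=[1.7500 7.5000] v=[-1.5000 2.0000]
Step 3: x=[3.0000 7.1250] v=[2.5000 -0.7500]
Step 4: x=[4.8125 6.1875] v=[3.6250 -1.8750]
Step 5: x=[4.9063 6.0625] v=[0.1875 -0.2500]
Step 6: x=[3.1250 6.8594] v=[-3.5626 1.5938]
Step 7: x=[1.6484 7.2891] v=[-2.9532 0.8594]
Max displacement = 1.9063

Answer: 1.9063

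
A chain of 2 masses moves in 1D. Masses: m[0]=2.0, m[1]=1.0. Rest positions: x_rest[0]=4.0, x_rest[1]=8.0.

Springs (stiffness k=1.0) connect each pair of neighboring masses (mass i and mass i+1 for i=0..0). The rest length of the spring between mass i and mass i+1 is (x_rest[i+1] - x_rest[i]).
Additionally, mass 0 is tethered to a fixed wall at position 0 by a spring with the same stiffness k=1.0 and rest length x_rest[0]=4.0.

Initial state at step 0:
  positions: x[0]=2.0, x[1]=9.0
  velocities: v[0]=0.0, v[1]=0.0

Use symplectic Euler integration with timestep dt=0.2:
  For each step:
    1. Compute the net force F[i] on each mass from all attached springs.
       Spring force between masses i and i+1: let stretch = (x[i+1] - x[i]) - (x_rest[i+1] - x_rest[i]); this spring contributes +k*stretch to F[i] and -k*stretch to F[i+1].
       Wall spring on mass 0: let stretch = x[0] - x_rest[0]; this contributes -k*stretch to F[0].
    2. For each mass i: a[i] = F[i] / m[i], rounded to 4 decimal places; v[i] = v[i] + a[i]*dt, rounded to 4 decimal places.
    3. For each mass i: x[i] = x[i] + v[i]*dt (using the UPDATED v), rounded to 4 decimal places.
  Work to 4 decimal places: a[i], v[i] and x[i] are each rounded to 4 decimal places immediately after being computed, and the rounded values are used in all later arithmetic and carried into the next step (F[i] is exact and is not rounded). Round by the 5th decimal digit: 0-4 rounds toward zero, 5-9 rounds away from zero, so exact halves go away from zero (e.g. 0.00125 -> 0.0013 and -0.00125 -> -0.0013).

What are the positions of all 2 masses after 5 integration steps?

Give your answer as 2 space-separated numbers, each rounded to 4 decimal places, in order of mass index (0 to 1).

Answer: 3.2879 7.4914

Derivation:
Step 0: x=[2.0000 9.0000] v=[0.0000 0.0000]
Step 1: x=[2.1000 8.8800] v=[0.5000 -0.6000]
Step 2: x=[2.2936 8.6488] v=[0.9680 -1.1560]
Step 3: x=[2.5684 8.3234] v=[1.3742 -1.6270]
Step 4: x=[2.9070 7.9278] v=[1.6929 -1.9780]
Step 5: x=[3.2879 7.4914] v=[1.9043 -2.1822]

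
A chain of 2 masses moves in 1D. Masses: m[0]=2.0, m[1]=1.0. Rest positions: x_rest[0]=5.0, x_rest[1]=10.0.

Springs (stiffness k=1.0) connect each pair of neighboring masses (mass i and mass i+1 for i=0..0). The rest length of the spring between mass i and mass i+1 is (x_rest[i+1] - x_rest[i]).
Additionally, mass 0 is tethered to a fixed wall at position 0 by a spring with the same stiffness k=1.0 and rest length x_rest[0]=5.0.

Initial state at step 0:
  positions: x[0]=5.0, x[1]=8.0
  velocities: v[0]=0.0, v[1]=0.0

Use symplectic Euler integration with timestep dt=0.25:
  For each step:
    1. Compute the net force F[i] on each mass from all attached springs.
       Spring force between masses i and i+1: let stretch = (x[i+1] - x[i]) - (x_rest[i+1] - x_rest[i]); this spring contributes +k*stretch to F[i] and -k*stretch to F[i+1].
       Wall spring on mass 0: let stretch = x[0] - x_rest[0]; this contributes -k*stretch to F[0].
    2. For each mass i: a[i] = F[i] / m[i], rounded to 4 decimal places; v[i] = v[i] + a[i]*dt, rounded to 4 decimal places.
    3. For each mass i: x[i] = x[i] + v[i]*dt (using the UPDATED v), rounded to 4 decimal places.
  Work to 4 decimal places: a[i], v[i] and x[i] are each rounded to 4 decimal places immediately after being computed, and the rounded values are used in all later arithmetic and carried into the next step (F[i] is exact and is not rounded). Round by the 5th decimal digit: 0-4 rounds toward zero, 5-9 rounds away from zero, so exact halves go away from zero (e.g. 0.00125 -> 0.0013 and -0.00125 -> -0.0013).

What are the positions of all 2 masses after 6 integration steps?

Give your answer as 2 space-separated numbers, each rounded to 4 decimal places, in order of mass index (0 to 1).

Answer: 4.1666 9.9016

Derivation:
Step 0: x=[5.0000 8.0000] v=[0.0000 0.0000]
Step 1: x=[4.9375 8.1250] v=[-0.2500 0.5000]
Step 2: x=[4.8203 8.3633] v=[-0.4688 0.9531]
Step 3: x=[4.6632 8.6927] v=[-0.6285 1.3174]
Step 4: x=[4.4863 9.0827] v=[-0.7077 1.5600]
Step 5: x=[4.3128 9.4979] v=[-0.6939 1.6609]
Step 6: x=[4.1666 9.9016] v=[-0.5849 1.6146]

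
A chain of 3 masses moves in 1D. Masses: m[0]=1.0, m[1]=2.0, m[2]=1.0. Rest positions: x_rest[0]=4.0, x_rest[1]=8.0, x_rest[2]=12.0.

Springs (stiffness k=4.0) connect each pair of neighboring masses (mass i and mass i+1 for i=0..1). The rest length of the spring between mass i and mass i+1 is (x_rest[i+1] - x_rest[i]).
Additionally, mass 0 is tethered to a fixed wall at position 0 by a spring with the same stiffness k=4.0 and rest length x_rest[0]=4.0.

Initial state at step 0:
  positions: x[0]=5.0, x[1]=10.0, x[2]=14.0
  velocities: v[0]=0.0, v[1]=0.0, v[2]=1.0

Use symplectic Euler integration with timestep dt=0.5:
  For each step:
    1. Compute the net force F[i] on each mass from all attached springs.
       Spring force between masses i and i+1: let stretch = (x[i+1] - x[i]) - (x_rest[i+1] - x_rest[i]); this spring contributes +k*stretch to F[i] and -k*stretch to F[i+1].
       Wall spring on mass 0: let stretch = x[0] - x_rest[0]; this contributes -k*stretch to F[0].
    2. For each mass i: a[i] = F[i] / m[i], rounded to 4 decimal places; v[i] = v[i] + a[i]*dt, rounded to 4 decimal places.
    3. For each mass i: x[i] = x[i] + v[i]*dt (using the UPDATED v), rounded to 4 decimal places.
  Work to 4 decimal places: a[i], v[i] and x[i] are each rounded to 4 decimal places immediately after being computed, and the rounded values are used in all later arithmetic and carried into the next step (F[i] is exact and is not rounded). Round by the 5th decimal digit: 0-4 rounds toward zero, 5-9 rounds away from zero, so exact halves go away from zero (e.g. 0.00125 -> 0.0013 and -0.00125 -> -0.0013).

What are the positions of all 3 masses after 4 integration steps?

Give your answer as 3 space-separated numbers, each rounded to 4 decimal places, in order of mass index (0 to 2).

Answer: 4.5000 8.2500 11.7500

Derivation:
Step 0: x=[5.0000 10.0000 14.0000] v=[0.0000 0.0000 1.0000]
Step 1: x=[5.0000 9.5000 14.5000] v=[0.0000 -1.0000 1.0000]
Step 2: x=[4.5000 9.2500 14.0000] v=[-1.0000 -0.5000 -1.0000]
Step 3: x=[4.2500 9.0000 12.7500] v=[-0.5000 -0.5000 -2.5000]
Step 4: x=[4.5000 8.2500 11.7500] v=[0.5000 -1.5000 -2.0000]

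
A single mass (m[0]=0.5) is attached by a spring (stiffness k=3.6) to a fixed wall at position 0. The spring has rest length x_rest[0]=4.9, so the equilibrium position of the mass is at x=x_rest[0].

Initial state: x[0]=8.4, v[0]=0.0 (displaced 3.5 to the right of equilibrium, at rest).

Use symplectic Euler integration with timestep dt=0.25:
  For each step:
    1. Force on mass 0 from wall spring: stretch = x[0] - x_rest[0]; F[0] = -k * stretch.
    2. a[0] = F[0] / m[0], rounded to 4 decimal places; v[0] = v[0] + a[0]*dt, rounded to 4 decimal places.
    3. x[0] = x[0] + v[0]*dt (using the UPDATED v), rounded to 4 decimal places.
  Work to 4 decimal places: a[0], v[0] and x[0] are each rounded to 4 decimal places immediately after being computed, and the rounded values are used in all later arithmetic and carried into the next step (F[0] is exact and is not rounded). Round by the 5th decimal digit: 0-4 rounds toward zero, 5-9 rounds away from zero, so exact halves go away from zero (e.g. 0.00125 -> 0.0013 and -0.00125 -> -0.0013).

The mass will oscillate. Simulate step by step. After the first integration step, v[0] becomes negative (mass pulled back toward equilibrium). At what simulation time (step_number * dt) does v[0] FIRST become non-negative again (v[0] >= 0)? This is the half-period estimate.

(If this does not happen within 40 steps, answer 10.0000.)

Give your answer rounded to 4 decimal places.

Step 0: x=[8.4000] v=[0.0000]
Step 1: x=[6.8250] v=[-6.3000]
Step 2: x=[4.3838] v=[-9.7650]
Step 3: x=[2.1748] v=[-8.8359]
Step 4: x=[1.1922] v=[-3.9306]
Step 5: x=[1.8781] v=[2.7435]
First v>=0 after going negative at step 5, time=1.2500

Answer: 1.2500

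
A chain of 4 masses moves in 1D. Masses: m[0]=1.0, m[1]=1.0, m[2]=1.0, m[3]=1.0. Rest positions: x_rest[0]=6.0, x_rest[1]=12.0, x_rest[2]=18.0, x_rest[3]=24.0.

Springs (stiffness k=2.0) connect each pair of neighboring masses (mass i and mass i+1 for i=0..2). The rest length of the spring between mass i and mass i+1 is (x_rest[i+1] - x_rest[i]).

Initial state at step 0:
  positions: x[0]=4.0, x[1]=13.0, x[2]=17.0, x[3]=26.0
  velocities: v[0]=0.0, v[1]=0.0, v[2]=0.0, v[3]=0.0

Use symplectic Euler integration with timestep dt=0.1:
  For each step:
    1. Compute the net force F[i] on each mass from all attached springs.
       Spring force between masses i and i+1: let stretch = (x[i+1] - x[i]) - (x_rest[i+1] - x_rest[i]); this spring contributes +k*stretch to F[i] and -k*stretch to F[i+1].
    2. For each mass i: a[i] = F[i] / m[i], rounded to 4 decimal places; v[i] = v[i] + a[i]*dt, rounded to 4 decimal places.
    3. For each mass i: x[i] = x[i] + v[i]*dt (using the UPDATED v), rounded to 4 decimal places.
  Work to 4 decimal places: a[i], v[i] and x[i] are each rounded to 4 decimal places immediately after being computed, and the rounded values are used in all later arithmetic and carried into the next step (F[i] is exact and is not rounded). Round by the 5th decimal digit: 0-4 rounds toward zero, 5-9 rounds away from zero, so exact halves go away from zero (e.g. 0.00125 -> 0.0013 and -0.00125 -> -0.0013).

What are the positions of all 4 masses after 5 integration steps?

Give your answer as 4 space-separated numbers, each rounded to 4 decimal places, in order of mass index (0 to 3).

Answer: 4.7937 11.7384 18.2617 25.2063

Derivation:
Step 0: x=[4.0000 13.0000 17.0000 26.0000] v=[0.0000 0.0000 0.0000 0.0000]
Step 1: x=[4.0600 12.9000 17.1000 25.9400] v=[0.6000 -1.0000 1.0000 -0.6000]
Step 2: x=[4.1768 12.7072 17.2928 25.8232] v=[1.1680 -1.9280 1.9280 -1.1680]
Step 3: x=[4.3442 12.4355 17.5645 25.6558] v=[1.6741 -2.7170 2.7170 -1.6741]
Step 4: x=[4.5534 12.1046 17.8955 25.4466] v=[2.0924 -3.3095 3.3095 -2.0924]
Step 5: x=[4.7937 11.7384 18.2617 25.2063] v=[2.4026 -3.6616 3.6615 -2.4026]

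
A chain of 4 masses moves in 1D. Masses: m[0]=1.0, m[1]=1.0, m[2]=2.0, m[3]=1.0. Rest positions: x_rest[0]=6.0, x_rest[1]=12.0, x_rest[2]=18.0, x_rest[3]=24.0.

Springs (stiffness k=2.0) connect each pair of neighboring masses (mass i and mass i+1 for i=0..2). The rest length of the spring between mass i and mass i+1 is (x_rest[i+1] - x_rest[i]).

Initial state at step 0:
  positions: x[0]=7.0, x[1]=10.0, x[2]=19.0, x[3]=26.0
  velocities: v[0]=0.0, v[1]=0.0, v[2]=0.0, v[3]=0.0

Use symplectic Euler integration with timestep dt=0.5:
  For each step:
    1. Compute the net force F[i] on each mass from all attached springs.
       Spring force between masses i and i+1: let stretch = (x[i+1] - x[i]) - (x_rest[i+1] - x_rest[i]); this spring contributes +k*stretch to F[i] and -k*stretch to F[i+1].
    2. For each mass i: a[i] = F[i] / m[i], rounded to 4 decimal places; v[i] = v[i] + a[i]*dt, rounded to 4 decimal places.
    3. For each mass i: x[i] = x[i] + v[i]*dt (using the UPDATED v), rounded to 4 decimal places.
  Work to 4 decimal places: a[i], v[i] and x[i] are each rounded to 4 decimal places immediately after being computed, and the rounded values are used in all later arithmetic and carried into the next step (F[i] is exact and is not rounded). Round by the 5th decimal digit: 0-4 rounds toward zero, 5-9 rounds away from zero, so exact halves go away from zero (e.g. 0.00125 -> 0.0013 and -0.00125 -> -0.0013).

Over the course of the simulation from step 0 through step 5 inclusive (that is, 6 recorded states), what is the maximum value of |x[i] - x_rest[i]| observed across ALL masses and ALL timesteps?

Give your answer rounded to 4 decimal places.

Step 0: x=[7.0000 10.0000 19.0000 26.0000] v=[0.0000 0.0000 0.0000 0.0000]
Step 1: x=[5.5000 13.0000 18.5000 25.5000] v=[-3.0000 6.0000 -1.0000 -1.0000]
Step 2: x=[4.7500 15.0000 18.3750 24.5000] v=[-1.5000 4.0000 -0.2500 -2.0000]
Step 3: x=[6.1250 13.5625 18.9375 23.4375] v=[2.7500 -2.8750 1.1250 -2.1250]
Step 4: x=[8.2188 11.0938 19.2813 23.1250] v=[4.1875 -4.9375 0.6875 -0.6250]
Step 5: x=[8.7501 11.2813 18.5391 23.8907] v=[1.0625 0.3750 -1.4844 1.5313]
Max displacement = 3.0000

Answer: 3.0000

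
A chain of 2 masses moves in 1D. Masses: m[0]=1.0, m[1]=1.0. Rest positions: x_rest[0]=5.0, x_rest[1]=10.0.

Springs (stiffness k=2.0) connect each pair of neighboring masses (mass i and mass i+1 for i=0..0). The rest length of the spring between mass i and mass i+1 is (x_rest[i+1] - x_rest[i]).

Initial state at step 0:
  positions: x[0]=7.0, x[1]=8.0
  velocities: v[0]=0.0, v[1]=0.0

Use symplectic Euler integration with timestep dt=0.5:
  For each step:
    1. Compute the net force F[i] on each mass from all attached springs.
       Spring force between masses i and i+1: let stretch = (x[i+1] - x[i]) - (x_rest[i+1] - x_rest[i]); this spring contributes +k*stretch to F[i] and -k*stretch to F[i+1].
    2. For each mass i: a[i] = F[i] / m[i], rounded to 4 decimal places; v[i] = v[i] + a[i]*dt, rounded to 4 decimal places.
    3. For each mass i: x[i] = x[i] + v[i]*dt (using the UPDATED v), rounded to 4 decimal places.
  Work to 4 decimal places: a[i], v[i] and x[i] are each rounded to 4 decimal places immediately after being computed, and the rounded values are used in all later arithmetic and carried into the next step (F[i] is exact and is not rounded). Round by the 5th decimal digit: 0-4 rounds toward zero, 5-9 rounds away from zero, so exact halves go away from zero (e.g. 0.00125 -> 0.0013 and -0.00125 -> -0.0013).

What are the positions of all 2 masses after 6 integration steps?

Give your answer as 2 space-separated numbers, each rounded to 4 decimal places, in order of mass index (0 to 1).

Answer: 7.0000 8.0000

Derivation:
Step 0: x=[7.0000 8.0000] v=[0.0000 0.0000]
Step 1: x=[5.0000 10.0000] v=[-4.0000 4.0000]
Step 2: x=[3.0000 12.0000] v=[-4.0000 4.0000]
Step 3: x=[3.0000 12.0000] v=[0.0000 0.0000]
Step 4: x=[5.0000 10.0000] v=[4.0000 -4.0000]
Step 5: x=[7.0000 8.0000] v=[4.0000 -4.0000]
Step 6: x=[7.0000 8.0000] v=[0.0000 0.0000]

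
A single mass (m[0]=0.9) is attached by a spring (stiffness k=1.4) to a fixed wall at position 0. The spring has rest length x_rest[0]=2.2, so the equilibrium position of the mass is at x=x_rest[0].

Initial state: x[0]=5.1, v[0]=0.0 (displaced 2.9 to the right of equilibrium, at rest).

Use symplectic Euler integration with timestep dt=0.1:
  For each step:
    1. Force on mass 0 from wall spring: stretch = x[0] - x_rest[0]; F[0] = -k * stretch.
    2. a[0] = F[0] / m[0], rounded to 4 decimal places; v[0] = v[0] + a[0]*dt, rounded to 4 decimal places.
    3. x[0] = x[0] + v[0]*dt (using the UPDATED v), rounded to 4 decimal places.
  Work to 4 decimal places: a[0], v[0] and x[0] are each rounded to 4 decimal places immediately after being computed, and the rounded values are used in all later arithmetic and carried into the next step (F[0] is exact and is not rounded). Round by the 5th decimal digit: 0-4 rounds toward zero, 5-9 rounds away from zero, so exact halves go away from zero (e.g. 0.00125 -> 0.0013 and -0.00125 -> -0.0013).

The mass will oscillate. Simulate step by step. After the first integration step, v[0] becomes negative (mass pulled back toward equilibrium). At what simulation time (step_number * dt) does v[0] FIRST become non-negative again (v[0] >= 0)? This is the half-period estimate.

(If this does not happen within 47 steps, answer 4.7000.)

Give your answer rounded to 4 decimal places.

Step 0: x=[5.1000] v=[0.0000]
Step 1: x=[5.0549] v=[-0.4511]
Step 2: x=[4.9654] v=[-0.8952]
Step 3: x=[4.8329] v=[-1.3254]
Step 4: x=[4.6594] v=[-1.7350]
Step 5: x=[4.4476] v=[-2.1176]
Step 6: x=[4.2009] v=[-2.4672]
Step 7: x=[3.9231] v=[-2.7785]
Step 8: x=[3.6185] v=[-3.0465]
Step 9: x=[3.2918] v=[-3.2672]
Step 10: x=[2.9481] v=[-3.4370]
Step 11: x=[2.5928] v=[-3.5534]
Step 12: x=[2.2314] v=[-3.6145]
Step 13: x=[1.8695] v=[-3.6194]
Step 14: x=[1.5127] v=[-3.5680]
Step 15: x=[1.1666] v=[-3.4611]
Step 16: x=[0.8366] v=[-3.3004]
Step 17: x=[0.5278] v=[-3.0883]
Step 18: x=[0.2450] v=[-2.8282]
Step 19: x=[-0.0074] v=[-2.5241]
Step 20: x=[-0.2255] v=[-2.1807]
Step 21: x=[-0.4058] v=[-1.8034]
Step 22: x=[-0.5456] v=[-1.3981]
Step 23: x=[-0.6427] v=[-0.9710]
Step 24: x=[-0.6956] v=[-0.5288]
Step 25: x=[-0.7034] v=[-0.0784]
Step 26: x=[-0.6661] v=[0.3732]
First v>=0 after going negative at step 26, time=2.6000

Answer: 2.6000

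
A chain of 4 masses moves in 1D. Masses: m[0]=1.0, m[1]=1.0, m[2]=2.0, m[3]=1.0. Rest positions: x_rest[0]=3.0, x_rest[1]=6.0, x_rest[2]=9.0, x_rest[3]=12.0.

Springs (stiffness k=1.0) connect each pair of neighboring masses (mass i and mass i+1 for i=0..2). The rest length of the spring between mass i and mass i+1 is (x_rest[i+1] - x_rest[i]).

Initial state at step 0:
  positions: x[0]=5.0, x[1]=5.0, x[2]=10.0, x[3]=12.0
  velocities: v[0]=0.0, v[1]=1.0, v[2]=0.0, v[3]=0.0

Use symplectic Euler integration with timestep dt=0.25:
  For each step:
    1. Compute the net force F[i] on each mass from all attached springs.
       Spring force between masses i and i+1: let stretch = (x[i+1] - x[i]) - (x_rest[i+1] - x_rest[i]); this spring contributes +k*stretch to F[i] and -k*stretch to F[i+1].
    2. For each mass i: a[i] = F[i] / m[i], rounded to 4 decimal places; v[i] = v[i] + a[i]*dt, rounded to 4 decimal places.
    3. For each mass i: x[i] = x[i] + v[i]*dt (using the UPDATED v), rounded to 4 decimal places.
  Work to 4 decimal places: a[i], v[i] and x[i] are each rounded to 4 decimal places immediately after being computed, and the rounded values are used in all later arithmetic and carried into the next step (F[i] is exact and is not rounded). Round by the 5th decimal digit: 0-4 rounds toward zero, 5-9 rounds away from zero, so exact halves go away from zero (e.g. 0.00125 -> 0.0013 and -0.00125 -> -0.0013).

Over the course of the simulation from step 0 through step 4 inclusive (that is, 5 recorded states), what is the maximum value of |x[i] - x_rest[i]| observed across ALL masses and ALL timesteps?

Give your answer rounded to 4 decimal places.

Step 0: x=[5.0000 5.0000 10.0000 12.0000] v=[0.0000 1.0000 0.0000 0.0000]
Step 1: x=[4.8125 5.5625 9.9063 12.0625] v=[-0.7500 2.2500 -0.3750 0.2500]
Step 2: x=[4.4844 6.3496 9.7442 12.1778] v=[-1.3125 3.1485 -0.6485 0.4610]
Step 3: x=[4.0854 7.2323 9.5521 12.3285] v=[-1.5962 3.5309 -0.7686 0.6026]
Step 4: x=[3.6955 8.0633 9.3742 12.4931] v=[-1.5595 3.3241 -0.7115 0.6585]
Max displacement = 2.0633

Answer: 2.0633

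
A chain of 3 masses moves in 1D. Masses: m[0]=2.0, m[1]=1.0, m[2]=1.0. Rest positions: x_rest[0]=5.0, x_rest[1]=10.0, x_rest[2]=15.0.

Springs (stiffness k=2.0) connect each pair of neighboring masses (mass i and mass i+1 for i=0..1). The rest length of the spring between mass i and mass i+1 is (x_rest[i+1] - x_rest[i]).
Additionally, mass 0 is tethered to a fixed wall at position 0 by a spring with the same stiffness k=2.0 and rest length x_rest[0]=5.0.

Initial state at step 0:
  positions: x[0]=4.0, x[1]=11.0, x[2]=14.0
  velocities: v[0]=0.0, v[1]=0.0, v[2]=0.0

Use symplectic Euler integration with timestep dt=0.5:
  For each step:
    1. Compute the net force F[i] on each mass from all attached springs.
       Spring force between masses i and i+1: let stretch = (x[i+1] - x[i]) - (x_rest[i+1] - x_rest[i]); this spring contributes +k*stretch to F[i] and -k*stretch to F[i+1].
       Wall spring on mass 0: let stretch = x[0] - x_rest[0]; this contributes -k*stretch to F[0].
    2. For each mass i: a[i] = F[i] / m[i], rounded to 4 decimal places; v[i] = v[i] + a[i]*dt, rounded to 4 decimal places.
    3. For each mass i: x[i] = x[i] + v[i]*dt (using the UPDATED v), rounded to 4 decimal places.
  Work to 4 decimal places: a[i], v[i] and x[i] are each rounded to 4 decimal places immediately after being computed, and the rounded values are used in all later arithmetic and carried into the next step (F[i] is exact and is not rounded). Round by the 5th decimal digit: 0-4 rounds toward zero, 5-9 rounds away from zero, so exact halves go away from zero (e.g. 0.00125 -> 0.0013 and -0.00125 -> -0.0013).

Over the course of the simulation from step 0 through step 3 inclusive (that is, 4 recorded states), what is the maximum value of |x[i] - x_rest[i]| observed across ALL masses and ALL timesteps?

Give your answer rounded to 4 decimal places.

Answer: 2.1250

Derivation:
Step 0: x=[4.0000 11.0000 14.0000] v=[0.0000 0.0000 0.0000]
Step 1: x=[4.7500 9.0000 15.0000] v=[1.5000 -4.0000 2.0000]
Step 2: x=[5.3750 7.8750 15.5000] v=[1.2500 -2.2500 1.0000]
Step 3: x=[5.2813 9.3125 14.6875] v=[-0.1875 2.8750 -1.6250]
Max displacement = 2.1250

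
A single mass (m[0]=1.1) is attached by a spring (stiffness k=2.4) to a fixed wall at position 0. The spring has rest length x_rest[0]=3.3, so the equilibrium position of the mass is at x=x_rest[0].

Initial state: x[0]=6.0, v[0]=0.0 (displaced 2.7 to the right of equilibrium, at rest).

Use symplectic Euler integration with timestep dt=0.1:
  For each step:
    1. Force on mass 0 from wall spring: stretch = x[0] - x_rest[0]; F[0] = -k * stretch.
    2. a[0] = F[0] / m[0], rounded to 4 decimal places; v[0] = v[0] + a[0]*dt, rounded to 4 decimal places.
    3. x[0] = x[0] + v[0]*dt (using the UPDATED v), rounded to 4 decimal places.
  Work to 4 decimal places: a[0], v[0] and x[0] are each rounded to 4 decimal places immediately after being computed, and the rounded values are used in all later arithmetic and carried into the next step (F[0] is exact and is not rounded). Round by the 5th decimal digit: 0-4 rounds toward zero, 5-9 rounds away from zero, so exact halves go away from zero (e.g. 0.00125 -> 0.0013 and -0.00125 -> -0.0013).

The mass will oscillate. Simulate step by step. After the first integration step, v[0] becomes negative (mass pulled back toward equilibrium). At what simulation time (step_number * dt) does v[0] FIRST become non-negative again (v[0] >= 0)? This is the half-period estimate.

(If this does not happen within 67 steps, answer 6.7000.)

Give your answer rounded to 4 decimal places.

Answer: 2.2000

Derivation:
Step 0: x=[6.0000] v=[0.0000]
Step 1: x=[5.9411] v=[-0.5891]
Step 2: x=[5.8246] v=[-1.1653]
Step 3: x=[5.6530] v=[-1.7161]
Step 4: x=[5.4301] v=[-2.2295]
Step 5: x=[5.1607] v=[-2.6943]
Step 6: x=[4.8507] v=[-3.1003]
Step 7: x=[4.5068] v=[-3.4386]
Step 8: x=[4.1366] v=[-3.7019]
Step 9: x=[3.7482] v=[-3.8844]
Step 10: x=[3.3500] v=[-3.9822]
Step 11: x=[2.9507] v=[-3.9931]
Step 12: x=[2.5590] v=[-3.9169]
Step 13: x=[2.1835] v=[-3.7552]
Step 14: x=[1.8323] v=[-3.5116]
Step 15: x=[1.5132] v=[-3.1914]
Step 16: x=[1.2330] v=[-2.8016]
Step 17: x=[0.9979] v=[-2.3506]
Step 18: x=[0.8131] v=[-1.8483]
Step 19: x=[0.6825] v=[-1.3057]
Step 20: x=[0.6090] v=[-0.7346]
Step 21: x=[0.5943] v=[-0.1475]
Step 22: x=[0.6386] v=[0.4428]
First v>=0 after going negative at step 22, time=2.2000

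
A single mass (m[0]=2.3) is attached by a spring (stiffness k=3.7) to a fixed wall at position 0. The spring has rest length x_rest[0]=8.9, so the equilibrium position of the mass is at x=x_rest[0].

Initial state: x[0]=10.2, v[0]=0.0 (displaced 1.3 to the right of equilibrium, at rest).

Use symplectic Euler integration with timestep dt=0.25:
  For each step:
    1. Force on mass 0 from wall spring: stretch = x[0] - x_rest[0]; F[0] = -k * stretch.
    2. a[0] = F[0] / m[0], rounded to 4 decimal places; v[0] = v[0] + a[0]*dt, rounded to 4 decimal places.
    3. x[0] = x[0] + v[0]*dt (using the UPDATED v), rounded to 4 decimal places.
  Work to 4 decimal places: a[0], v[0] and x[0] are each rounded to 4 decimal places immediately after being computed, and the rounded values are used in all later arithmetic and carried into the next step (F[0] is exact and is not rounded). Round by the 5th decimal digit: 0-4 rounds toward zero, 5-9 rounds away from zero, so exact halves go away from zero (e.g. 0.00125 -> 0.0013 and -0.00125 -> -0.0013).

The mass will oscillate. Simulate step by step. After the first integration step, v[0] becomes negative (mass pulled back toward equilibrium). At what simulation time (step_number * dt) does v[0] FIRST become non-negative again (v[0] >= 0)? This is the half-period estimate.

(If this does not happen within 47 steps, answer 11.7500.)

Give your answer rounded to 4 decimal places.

Step 0: x=[10.2000] v=[0.0000]
Step 1: x=[10.0693] v=[-0.5228]
Step 2: x=[9.8210] v=[-0.9931]
Step 3: x=[9.4801] v=[-1.3635]
Step 4: x=[9.0809] v=[-1.5968]
Step 5: x=[8.6635] v=[-1.6696]
Step 6: x=[8.2699] v=[-1.5745]
Step 7: x=[7.9396] v=[-1.3211]
Step 8: x=[7.7059] v=[-0.9349]
Step 9: x=[7.5922] v=[-0.4547]
Step 10: x=[7.6100] v=[0.0713]
First v>=0 after going negative at step 10, time=2.5000

Answer: 2.5000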